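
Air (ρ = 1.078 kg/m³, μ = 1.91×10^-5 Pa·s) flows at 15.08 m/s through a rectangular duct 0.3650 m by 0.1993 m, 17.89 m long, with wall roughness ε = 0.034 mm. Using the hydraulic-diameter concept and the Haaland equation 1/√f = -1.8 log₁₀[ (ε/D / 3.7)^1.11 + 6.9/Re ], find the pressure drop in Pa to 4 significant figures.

Hydraulic diameter D_h = 4A/P = 4·(0.365·0.1993)/(2·(0.365+0.1993)) = 0.291/1.129 = 0.2578 m.
Re = ρVD_h/μ = 1.078·15.08·0.2578/1.91e-05 = 2.194e+05.
ε/D_h = 3.4e-05/0.2578 = 0.000132; Haaland gives 1/√f = -1.8 log₁₀[1.16e-05+3.14e-05] = 7.86, so f = 0.01619.
ΔP = f(L/D_h)(ρV²/2) = 0.01619·17.89/0.2578·122.6 = 137.7 Pa.

ΔP ≈ 137.7 Pa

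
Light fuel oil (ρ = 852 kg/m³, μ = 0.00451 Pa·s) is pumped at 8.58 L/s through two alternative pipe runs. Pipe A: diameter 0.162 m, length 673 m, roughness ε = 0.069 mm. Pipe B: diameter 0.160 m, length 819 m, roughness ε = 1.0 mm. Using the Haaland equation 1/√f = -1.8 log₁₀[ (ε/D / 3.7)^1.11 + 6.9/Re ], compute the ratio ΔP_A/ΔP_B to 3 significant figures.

ΔP_A/ΔP_B ≈ 0.605

Pipe A: V = Q/A = 0.00858/0.02061 = 0.4163 m/s; Re = 1.274e+04; ε/D = 0.000426; Haaland → f = 0.02952; ΔP_A = f(L/D)(ρV²/2) = 9052 Pa.
Pipe B: V = Q/A = 0.00858/0.02011 = 0.4267 m/s; Re = 1.29e+04; ε/D = 0.00625; Haaland → f = 0.03766; ΔP_B = f(L/D)(ρV²/2) = 1.496e+04 Pa.
ΔP_A/ΔP_B = 9052/1.496e+04 = 0.605.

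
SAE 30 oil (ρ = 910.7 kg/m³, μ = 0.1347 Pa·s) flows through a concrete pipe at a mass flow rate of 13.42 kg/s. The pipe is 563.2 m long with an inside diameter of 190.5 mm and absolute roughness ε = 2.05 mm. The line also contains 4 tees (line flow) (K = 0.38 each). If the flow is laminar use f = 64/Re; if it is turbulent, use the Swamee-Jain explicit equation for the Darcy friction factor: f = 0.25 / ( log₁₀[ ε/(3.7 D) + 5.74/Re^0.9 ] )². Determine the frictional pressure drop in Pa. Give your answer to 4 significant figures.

ΔP ≈ 34770 Pa

A = πD²/4 = π(0.1905)²/4 = 0.0285 m²; mean velocity V = ṁ/(ρA) = 13.42/(910.7 · 0.0285) = 0.517 m/s.
Reynolds number Re = ρVD/μ = 910.7 · 0.517 · 0.1905 / 0.135 = 665.9.
Re < 2300 → laminar flow, so f = 64/Re = 64/665.9 = 0.09611 (the turbulent correlation is not needed).
Total minor-loss coefficient ΣK = 4·0.38 = 1.52.
ΔP = [f·L/D + ΣK]·(ρV²/2) = [0.09611·563.2/0.1905 + 1.52]·(910.7·0.517²/2) = [284.1 + 1.52]·121.7 = 3.477e+04 Pa.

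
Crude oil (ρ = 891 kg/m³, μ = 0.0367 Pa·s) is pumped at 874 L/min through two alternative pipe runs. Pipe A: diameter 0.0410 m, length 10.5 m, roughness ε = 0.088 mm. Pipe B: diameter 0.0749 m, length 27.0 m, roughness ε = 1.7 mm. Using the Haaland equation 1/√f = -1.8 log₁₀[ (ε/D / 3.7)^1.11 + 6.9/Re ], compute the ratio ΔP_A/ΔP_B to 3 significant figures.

Pipe A: V = Q/A = 0.01457/0.00132 = 11.03 m/s; Re = 1.098e+04; ε/D = 0.00215; Haaland → f = 0.0331; ΔP_A = f(L/D)(ρV²/2) = 4.597e+05 Pa.
Pipe B: V = Q/A = 0.01457/0.004406 = 3.306 m/s; Re = 6012; ε/D = 0.0227; Haaland → f = 0.05673; ΔP_B = f(L/D)(ρV²/2) = 9.958e+04 Pa.
ΔP_A/ΔP_B = 4.597e+05/9.958e+04 = 4.62.

ΔP_A/ΔP_B ≈ 4.62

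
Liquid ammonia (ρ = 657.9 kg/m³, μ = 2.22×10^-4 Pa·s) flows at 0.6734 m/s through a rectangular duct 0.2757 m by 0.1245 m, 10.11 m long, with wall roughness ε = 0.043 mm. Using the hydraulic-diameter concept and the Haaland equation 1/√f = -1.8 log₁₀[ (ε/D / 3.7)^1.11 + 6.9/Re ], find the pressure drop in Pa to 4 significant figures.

Hydraulic diameter D_h = 4A/P = 4·(0.2757·0.1245)/(2·(0.2757+0.1245)) = 0.1373/0.8004 = 0.1715 m.
Re = ρVD_h/μ = 657.9·0.6734·0.1715/0.000222 = 3.423e+05.
ε/D_h = 4.3e-05/0.1715 = 0.000251; Haaland gives 1/√f = -1.8 log₁₀[2.36e-05+2.02e-05] = 7.847, so f = 0.01624.
ΔP = f(L/D_h)(ρV²/2) = 0.01624·10.11/0.1715·149.2 = 142.8 Pa.

ΔP ≈ 142.8 Pa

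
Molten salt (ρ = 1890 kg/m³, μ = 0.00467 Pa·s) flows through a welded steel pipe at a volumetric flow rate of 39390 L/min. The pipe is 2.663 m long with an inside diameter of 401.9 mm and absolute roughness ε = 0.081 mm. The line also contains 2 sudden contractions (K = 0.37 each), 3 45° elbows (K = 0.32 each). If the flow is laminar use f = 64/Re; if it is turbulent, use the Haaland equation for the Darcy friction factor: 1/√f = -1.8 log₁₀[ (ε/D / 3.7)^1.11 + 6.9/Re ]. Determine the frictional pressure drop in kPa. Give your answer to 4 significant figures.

ΔP ≈ 45.50 kPa

Q = 39390 L/min = 39390/60000 = 0.6565 m³/s.
Cross-sectional area A = πD²/4 = π(0.4019)²/4 = 0.1269 m²; mean velocity V = Q/A = 0.6565/0.1269 = 5.175 m/s.
Reynolds number Re = ρVD/μ = 1890 · 5.175 · 0.4019 / 0.00467 = 8.417e+05.
Re > 4000 → turbulent. Relative roughness ε/D = 8.1e-05/0.4019 = 0.000202. Haaland: 1/√f = -1.8 log₁₀[(0.000202/3.7)^1.11 + 6.9/8.417e+05] = -1.8 log₁₀[1.85e-05 + 8.2e-06] = 8.232, so f = 0.01476.
Total minor-loss coefficient ΣK = 2·0.37 + 3·0.32 = 1.7.
ΔP = [f·L/D + ΣK]·(ρV²/2) = [0.01476·2.663/0.4019 + 1.7]·(1890·5.175²/2) = [0.09777 + 1.7]·2.531e+04 = 4.55e+04 Pa.
ΔP = 4.55e+04 Pa = 45.50 kPa.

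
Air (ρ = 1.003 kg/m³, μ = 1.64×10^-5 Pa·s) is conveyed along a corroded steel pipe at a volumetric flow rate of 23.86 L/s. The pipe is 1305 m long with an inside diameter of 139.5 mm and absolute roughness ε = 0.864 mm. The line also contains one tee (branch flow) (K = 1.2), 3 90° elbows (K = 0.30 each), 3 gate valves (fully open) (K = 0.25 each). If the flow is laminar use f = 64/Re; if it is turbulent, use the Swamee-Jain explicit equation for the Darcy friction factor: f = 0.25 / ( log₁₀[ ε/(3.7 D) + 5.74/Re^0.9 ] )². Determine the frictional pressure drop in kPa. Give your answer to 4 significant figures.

ΔP ≈ 0.4414 kPa

Q = 23.86 L/s = 23.86/1000 = 0.02386 m³/s.
Cross-sectional area A = πD²/4 = π(0.1395)²/4 = 0.01528 m²; mean velocity V = Q/A = 0.02386/0.01528 = 1.561 m/s.
Reynolds number Re = ρVD/μ = 1.003 · 1.561 · 0.1395 / 1.64e-05 = 1.332e+04.
Re > 4000 → turbulent. Relative roughness ε/D = 0.000864/0.1395 = 0.00619. Swamee-Jain: f = 0.25/(log₁₀[0.00619/3.7 + 5.74/1.332e+04^0.9])² = 0.25/(log₁₀[0.00167 + 0.00111])² = 0.25/(-2.555)² = 0.0383.
Total minor-loss coefficient ΣK = 1·1.2 + 3·0.3 + 3·0.25 = 2.85.
ΔP = [f·L/D + ΣK]·(ρV²/2) = [0.0383·1305/0.1395 + 2.85]·(1.003·1.561²/2) = [358.3 + 2.85]·1.222 = 441.4 Pa.
ΔP = 441.4 Pa = 0.4414 kPa.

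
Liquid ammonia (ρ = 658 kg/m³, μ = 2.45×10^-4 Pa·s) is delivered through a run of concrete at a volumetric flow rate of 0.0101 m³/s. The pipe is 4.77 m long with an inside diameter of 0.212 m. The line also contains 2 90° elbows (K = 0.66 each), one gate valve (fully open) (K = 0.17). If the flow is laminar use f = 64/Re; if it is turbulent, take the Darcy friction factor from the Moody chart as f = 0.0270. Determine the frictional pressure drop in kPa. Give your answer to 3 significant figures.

Cross-sectional area A = πD²/4 = π(0.212)²/4 = 0.0353 m²; mean velocity V = Q/A = 0.0101/0.0353 = 0.2861 m/s.
Reynolds number Re = ρVD/μ = 658 · 0.2861 · 0.212 / 0.000245 = 1.629e+05.
Re > 4000 → turbulent; use the Moody-chart value f = 0.0270.
Total minor-loss coefficient ΣK = 2·0.66 + 1·0.17 = 1.49.
ΔP = [f·L/D + ΣK]·(ρV²/2) = [0.027·4.77/0.212 + 1.49]·(658·0.2861²/2) = [0.6075 + 1.49]·26.93 = 56.5 Pa.
ΔP = 56.5 Pa = 0.0565 kPa.

ΔP ≈ 0.0565 kPa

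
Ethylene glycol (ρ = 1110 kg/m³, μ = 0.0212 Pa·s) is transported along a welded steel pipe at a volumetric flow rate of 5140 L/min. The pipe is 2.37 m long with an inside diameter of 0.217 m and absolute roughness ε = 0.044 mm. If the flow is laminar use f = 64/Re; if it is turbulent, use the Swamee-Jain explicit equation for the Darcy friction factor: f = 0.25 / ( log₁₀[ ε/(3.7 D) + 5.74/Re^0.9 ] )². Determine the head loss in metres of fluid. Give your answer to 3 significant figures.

Q = 5140 L/min = 5140/60000 = 0.08567 m³/s.
Cross-sectional area A = πD²/4 = π(0.217)²/4 = 0.03698 m²; mean velocity V = Q/A = 0.08567/0.03698 = 2.316 m/s.
Reynolds number Re = ρVD/μ = 1110 · 2.316 · 0.217 / 0.0212 = 2.632e+04.
Re > 4000 → turbulent. Relative roughness ε/D = 4.4e-05/0.217 = 0.000203. Swamee-Jain: f = 0.25/(log₁₀[0.000203/3.7 + 5.74/2.632e+04^0.9])² = 0.25/(log₁₀[5.48e-05 + 0.000604])² = 0.25/(-3.182)² = 0.0247.
Darcy-Weisbach: ΔP = f(L/D)(ρV²/2) = 0.0247·(2.37/0.217)·(1110·2.316²/2) = 0.0247·10.92·2978 = 803.2 Pa.
Head loss h_f = ΔP/(ρg) = 803.2/(1110·9.81) = 0.0738 m.

h_f ≈ 0.0738 m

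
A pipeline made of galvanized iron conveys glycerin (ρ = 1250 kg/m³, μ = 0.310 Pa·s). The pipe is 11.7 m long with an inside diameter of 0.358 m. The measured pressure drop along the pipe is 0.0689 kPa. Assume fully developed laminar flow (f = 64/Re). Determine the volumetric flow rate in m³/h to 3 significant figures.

Q ≈ 27.6 m³/h

For laminar flow, f = 64/Re with Re = ρVD/μ, so Darcy-Weisbach reduces to ΔP = 32μLV/D². Solving for V: V = ΔP·D²/(32μL) = 68.9·(0.358)²/(32·0.31·11.7) = 0.07608 m/s.
Check: Re = ρVD/μ = 1250·0.07608·0.358/0.31 = 109.8 < 2300, so the laminar assumption holds.
Q = V·A = 0.07608·(π/4·0.358²) = 0.007658 m³/s = 27.6 m³/h.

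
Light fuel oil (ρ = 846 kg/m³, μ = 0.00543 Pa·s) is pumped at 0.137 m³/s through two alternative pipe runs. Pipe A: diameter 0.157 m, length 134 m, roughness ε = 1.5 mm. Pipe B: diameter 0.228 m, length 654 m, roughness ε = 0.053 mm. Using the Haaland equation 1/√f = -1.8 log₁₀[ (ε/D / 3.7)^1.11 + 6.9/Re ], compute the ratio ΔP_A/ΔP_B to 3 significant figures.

Pipe A: V = Q/A = 0.137/0.01936 = 7.077 m/s; Re = 1.731e+05; ε/D = 0.00955; Haaland → f = 0.03773; ΔP_A = f(L/D)(ρV²/2) = 6.822e+05 Pa.
Pipe B: V = Q/A = 0.137/0.04083 = 3.356 m/s; Re = 1.192e+05; ε/D = 0.000232; Haaland → f = 0.01837; ΔP_B = f(L/D)(ρV²/2) = 2.509e+05 Pa.
ΔP_A/ΔP_B = 6.822e+05/2.509e+05 = 2.72.

ΔP_A/ΔP_B ≈ 2.72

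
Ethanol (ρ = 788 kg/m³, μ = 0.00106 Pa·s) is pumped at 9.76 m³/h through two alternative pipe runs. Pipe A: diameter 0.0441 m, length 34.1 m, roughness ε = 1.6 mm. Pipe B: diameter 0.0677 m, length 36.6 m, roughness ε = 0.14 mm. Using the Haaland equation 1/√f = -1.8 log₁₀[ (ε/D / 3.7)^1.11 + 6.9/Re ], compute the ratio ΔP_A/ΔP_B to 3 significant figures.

ΔP_A/ΔP_B ≈ 18.3

Pipe A: V = Q/A = 0.002711/0.001527 = 1.775 m/s; Re = 5.819e+04; ε/D = 0.0363; Haaland → f = 0.06258; ΔP_A = f(L/D)(ρV²/2) = 6.006e+04 Pa.
Pipe B: V = Q/A = 0.002711/0.0036 = 0.7531 m/s; Re = 3.79e+04; ε/D = 0.00207; Haaland → f = 0.02719; ΔP_B = f(L/D)(ρV²/2) = 3285 Pa.
ΔP_A/ΔP_B = 6.006e+04/3285 = 18.3.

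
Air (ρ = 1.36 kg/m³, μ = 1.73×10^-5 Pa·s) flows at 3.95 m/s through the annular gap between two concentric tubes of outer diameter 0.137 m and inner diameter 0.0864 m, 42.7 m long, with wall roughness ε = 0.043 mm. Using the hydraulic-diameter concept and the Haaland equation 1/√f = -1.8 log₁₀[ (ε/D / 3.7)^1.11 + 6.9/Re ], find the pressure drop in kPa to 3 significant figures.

ΔP ≈ 0.258 kPa

Hydraulic diameter D_h = 4A/P = D_o - D_i = 0.137 - 0.0864 = 0.0506 m.
Re = ρVD_h/μ = 1.36·3.95·0.0506/1.73e-05 = 1.571e+04.
ε/D_h = 4.3e-05/0.0506 = 0.00085; Haaland gives 1/√f = -1.8 log₁₀[9.14e-05+0.000439] = 5.896, so f = 0.02877.
ΔP = f(L/D_h)(ρV²/2) = 0.02877·42.7/0.0506·10.61 = 257.6 Pa.
ΔP = 0.258 kPa.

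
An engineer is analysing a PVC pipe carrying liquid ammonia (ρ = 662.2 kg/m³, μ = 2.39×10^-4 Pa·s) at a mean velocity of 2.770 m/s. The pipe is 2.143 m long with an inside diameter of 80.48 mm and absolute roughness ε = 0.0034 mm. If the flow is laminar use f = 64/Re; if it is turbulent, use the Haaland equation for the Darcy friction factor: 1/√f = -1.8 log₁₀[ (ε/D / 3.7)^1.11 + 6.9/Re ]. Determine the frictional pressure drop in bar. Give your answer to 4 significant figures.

Reynolds number Re = ρVD/μ = 662.2 · 2.77 · 0.08048 / 0.000239 = 6.177e+05.
Re > 4000 → turbulent. Relative roughness ε/D = 3.4e-06/0.08048 = 4.22e-05. Haaland: 1/√f = -1.8 log₁₀[(4.22e-05/3.7)^1.11 + 6.9/6.177e+05] = -1.8 log₁₀[3.27e-06 + 1.12e-05] = 8.713, so f = 0.01317.
Darcy-Weisbach: ΔP = f(L/D)(ρV²/2) = 0.01317·(2.143/0.08048)·(662.2·2.77²/2) = 0.01317·26.63·2540 = 891.1 Pa.
ΔP = 891.1 Pa = 0.008911 bar.

ΔP ≈ 0.008911 bar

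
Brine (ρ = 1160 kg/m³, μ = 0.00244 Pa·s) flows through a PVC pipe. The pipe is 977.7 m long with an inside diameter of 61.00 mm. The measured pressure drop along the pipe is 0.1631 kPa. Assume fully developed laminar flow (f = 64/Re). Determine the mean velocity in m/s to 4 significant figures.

For laminar flow, f = 64/Re with Re = ρVD/μ, so Darcy-Weisbach reduces to ΔP = 32μLV/D². Solving for V: V = ΔP·D²/(32μL) = 163.1·(0.061)²/(32·0.00244·977.7) = 0.00795 m/s.
Check: Re = ρVD/μ = 1160·0.00795·0.061/0.00244 = 230.6 < 2300, so the laminar assumption holds.

V ≈ 0.007950 m/s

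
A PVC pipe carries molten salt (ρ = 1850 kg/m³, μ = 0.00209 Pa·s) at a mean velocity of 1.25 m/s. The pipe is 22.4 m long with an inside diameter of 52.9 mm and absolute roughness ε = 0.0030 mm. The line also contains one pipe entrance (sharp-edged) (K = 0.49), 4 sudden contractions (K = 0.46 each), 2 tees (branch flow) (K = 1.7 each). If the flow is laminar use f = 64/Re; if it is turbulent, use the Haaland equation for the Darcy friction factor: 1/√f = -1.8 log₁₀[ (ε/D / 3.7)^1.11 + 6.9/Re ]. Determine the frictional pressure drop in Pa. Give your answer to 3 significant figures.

ΔP ≈ 20600 Pa

Reynolds number Re = ρVD/μ = 1850 · 1.25 · 0.0529 / 0.00209 = 5.853e+04.
Re > 4000 → turbulent. Relative roughness ε/D = 3e-06/0.0529 = 5.67e-05. Haaland: 1/√f = -1.8 log₁₀[(5.67e-05/3.7)^1.11 + 6.9/5.853e+04] = -1.8 log₁₀[4.53e-06 + 0.000118] = 7.042, so f = 0.02017.
Total minor-loss coefficient ΣK = 1·0.49 + 4·0.46 + 2·1.7 = 5.73.
ΔP = [f·L/D + ΣK]·(ρV²/2) = [0.02017·22.4/0.0529 + 5.73]·(1850·1.25²/2) = [8.539 + 5.73]·1445 = 2.062e+04 Pa.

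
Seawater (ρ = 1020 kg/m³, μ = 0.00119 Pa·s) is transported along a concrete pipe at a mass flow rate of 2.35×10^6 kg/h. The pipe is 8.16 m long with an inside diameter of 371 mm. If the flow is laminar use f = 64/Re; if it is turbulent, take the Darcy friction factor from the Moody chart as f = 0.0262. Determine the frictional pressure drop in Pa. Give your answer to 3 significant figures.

ΔP ≈ 10300 Pa

ṁ = 2.35×10^6 kg/h = 2.35×10^6/3600 = 652.8 kg/s.
A = πD²/4 = π(0.371)²/4 = 0.1081 m²; mean velocity V = ṁ/(ρA) = 652.8/(1020 · 0.1081) = 5.92 m/s.
Reynolds number Re = ρVD/μ = 1020 · 5.92 · 0.371 / 0.00119 = 1.883e+06.
Re > 4000 → turbulent; use the Moody-chart value f = 0.0262.
Darcy-Weisbach: ΔP = f(L/D)(ρV²/2) = 0.0262·(8.16/0.371)·(1020·5.92²/2) = 0.0262·21.99·1.787e+04 = 1.03e+04 Pa.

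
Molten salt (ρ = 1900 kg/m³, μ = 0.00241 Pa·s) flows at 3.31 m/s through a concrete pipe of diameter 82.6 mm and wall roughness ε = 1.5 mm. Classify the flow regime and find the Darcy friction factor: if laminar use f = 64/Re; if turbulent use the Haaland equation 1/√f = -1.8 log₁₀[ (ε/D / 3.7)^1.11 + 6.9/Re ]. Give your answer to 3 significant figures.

Re = ρVD/μ = 1900·3.31·0.0826/0.00241 = 2.155e+05.
Re > 4000 → turbulent. ε/D = 0.0015/0.0826 = 0.0182; Haaland: 1/√f = -1.8 log₁₀[0.00273 + 3.2e-05] = 4.604, so f = 0.04717.

f ≈ 0.0472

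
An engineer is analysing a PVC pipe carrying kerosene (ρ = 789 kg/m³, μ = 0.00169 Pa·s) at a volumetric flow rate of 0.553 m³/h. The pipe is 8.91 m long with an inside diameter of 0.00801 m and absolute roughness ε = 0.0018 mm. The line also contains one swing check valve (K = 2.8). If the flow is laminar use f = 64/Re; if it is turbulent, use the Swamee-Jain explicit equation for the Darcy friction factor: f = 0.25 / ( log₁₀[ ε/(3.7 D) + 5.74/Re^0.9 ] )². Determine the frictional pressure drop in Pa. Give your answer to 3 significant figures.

ΔP ≈ 134000 Pa

Q = 0.553 m³/h = 0.553/3600 = 0.0001536 m³/s.
Cross-sectional area A = πD²/4 = π(0.00801)²/4 = 5.039e-05 m²; mean velocity V = Q/A = 0.0001536/5.039e-05 = 3.048 m/s.
Reynolds number Re = ρVD/μ = 789 · 3.048 · 0.00801 / 0.00169 = 1.14e+04.
Re > 4000 → turbulent. Relative roughness ε/D = 1.8e-06/0.00801 = 0.000225. Swamee-Jain: f = 0.25/(log₁₀[0.000225/3.7 + 5.74/1.14e+04^0.9])² = 0.25/(log₁₀[6.07e-05 + 0.00128])² = 0.25/(-2.872)² = 0.03031.
Total minor-loss coefficient ΣK = 1·2.8 = 2.8.
ΔP = [f·L/D + ΣK]·(ρV²/2) = [0.03031·8.91/0.00801 + 2.8]·(789·3.048²/2) = [33.71 + 2.8]·3666 = 1.338e+05 Pa.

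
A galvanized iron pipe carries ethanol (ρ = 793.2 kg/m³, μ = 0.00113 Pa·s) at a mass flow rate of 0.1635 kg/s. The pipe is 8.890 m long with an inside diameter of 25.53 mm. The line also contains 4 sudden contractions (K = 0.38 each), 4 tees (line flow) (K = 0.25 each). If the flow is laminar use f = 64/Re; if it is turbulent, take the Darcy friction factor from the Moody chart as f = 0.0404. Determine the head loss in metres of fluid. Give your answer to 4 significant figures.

A = πD²/4 = π(0.02553)²/4 = 0.0005119 m²; mean velocity V = ṁ/(ρA) = 0.1635/(793.2 · 0.0005119) = 0.4027 m/s.
Reynolds number Re = ρVD/μ = 793.2 · 0.4027 · 0.02553 / 0.00113 = 7216.
Re > 4000 → turbulent; use the Moody-chart value f = 0.0404.
Total minor-loss coefficient ΣK = 4·0.38 + 4·0.25 = 2.52.
ΔP = [f·L/D + ΣK]·(ρV²/2) = [0.0404·8.89/0.02553 + 2.52]·(793.2·0.4027²/2) = [14.07 + 2.52]·64.3 = 1067 Pa.
Head loss h_f = ΔP/(ρg) = 1067/(793.2·9.81) = 0.1371 m.

h_f ≈ 0.1371 m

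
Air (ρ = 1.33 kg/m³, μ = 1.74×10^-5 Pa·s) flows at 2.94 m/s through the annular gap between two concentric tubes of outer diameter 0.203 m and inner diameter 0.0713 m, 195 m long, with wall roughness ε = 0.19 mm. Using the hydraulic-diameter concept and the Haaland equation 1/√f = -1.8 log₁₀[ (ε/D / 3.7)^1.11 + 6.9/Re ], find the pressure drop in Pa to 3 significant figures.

Hydraulic diameter D_h = 4A/P = D_o - D_i = 0.203 - 0.0713 = 0.1317 m.
Re = ρVD_h/μ = 1.33·2.94·0.1317/1.74e-05 = 2.96e+04.
ε/D_h = 0.00019/0.1317 = 0.00144; Haaland gives 1/√f = -1.8 log₁₀[0.000164+0.000233] = 6.121, so f = 0.02669.
ΔP = f(L/D_h)(ρV²/2) = 0.02669·195/0.1317·5.748 = 227.1 Pa.

ΔP ≈ 227 Pa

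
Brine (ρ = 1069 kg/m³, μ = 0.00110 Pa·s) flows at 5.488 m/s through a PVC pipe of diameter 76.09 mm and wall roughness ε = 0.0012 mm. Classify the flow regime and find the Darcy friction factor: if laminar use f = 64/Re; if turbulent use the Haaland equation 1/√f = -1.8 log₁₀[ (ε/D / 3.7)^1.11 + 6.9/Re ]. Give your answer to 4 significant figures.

Re = ρVD/μ = 1069·5.488·0.07609/0.0011 = 4.058e+05.
Re > 4000 → turbulent. ε/D = 1.2e-06/0.07609 = 1.58e-05; Haaland: 1/√f = -1.8 log₁₀[1.09e-06 + 1.7e-05] = 8.536, so f = 0.01372.

f ≈ 0.01372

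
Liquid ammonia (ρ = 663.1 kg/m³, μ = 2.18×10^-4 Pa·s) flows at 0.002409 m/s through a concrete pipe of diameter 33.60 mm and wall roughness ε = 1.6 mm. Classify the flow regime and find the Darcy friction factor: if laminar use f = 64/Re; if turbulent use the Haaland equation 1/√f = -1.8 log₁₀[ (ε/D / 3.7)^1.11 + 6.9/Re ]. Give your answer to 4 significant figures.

Re = ρVD/μ = 663.1·0.002409·0.0336/0.000218 = 246.2.
Re < 2300 → laminar, so f = 64/Re = 0.2599 (roughness is irrelevant in laminar flow).

f ≈ 0.2599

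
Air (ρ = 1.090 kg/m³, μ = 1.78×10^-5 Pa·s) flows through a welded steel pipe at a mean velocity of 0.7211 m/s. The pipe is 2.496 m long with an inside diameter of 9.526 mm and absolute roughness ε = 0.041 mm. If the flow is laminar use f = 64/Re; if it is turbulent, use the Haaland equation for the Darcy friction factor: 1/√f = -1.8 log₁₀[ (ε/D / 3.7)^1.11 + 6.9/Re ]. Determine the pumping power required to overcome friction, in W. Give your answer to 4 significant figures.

Reynolds number Re = ρVD/μ = 1.09 · 0.7211 · 0.009526 / 1.78e-05 = 420.6.
Re < 2300 → laminar flow, so f = 64/Re = 64/420.6 = 0.1521 (the turbulent correlation is not needed).
Darcy-Weisbach: ΔP = f(L/D)(ρV²/2) = 0.1521·(2.496/0.009526)·(1.09·0.7211²/2) = 0.1521·262·0.2834 = 11.3 Pa.
Q = V·A = 0.7211·7.127e-05 = 5.139e-05 m³/s.
Pumping power P = QΔP = 5.139e-05·11.3 = 5.8062×10^-4 W = 5.806×10^-4 W.

P ≈ 5.806×10^-4 W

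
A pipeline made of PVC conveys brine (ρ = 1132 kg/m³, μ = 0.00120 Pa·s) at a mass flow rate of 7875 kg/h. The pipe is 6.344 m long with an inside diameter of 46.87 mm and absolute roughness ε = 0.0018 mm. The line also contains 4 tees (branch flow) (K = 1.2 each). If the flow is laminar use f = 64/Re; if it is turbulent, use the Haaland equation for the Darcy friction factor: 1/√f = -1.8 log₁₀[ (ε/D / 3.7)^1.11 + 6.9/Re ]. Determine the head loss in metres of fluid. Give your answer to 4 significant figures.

ṁ = 7875 kg/h = 7875/3600 = 2.188 kg/s.
A = πD²/4 = π(0.04687)²/4 = 0.001725 m²; mean velocity V = ṁ/(ρA) = 2.188/(1132 · 0.001725) = 1.12 m/s.
Reynolds number Re = ρVD/μ = 1132 · 1.12 · 0.04687 / 0.0012 = 4.952e+04.
Re > 4000 → turbulent. Relative roughness ε/D = 1.8e-06/0.04687 = 3.84e-05. Haaland: 1/√f = -1.8 log₁₀[(3.84e-05/3.7)^1.11 + 6.9/4.952e+04] = -1.8 log₁₀[2.94e-06 + 0.000139] = 6.924, so f = 0.02086.
Total minor-loss coefficient ΣK = 4·1.2 = 4.8.
ΔP = [f·L/D + ΣK]·(ρV²/2) = [0.02086·6.344/0.04687 + 4.8]·(1132·1.12²/2) = [2.823 + 4.8]·710 = 5412 Pa.
Head loss h_f = ΔP/(ρg) = 5412/(1132·9.81) = 0.4874 m.

h_f ≈ 0.4874 m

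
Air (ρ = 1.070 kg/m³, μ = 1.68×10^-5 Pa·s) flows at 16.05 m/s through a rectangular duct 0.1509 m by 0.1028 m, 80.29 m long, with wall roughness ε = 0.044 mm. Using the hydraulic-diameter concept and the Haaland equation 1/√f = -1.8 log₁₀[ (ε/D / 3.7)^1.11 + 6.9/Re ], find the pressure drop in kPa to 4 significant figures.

Hydraulic diameter D_h = 4A/P = 4·(0.1509·0.1028)/(2·(0.1509+0.1028)) = 0.06205/0.5074 = 0.1223 m.
Re = ρVD_h/μ = 1.07·16.05·0.1223/1.68e-05 = 1.25e+05.
ε/D_h = 4.4e-05/0.1223 = 0.00036; Haaland gives 1/√f = -1.8 log₁₀[3.52e-05+5.52e-05] = 7.279, so f = 0.01887.
ΔP = f(L/D_h)(ρV²/2) = 0.01887·80.29/0.1223·137.8 = 1708 Pa.
ΔP = 1.708 kPa.

ΔP ≈ 1.708 kPa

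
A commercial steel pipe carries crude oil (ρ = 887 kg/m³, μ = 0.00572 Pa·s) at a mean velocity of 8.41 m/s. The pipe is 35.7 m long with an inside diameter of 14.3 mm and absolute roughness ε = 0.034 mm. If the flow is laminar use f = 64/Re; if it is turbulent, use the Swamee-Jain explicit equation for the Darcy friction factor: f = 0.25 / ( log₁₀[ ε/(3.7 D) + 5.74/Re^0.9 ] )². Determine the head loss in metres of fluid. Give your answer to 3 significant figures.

h_f ≈ 280 m

Reynolds number Re = ρVD/μ = 887 · 8.41 · 0.0143 / 0.00572 = 1.865e+04.
Re > 4000 → turbulent. Relative roughness ε/D = 3.4e-05/0.0143 = 0.00238. Swamee-Jain: f = 0.25/(log₁₀[0.00238/3.7 + 5.74/1.865e+04^0.9])² = 0.25/(log₁₀[0.000643 + 0.000823])² = 0.25/(-2.834)² = 0.03113.
Darcy-Weisbach: ΔP = f(L/D)(ρV²/2) = 0.03113·(35.7/0.0143)·(887·8.41²/2) = 0.03113·2497·3.137e+04 = 2.438e+06 Pa.
Head loss h_f = ΔP/(ρg) = 2.438e+06/(887·9.81) = 280 m.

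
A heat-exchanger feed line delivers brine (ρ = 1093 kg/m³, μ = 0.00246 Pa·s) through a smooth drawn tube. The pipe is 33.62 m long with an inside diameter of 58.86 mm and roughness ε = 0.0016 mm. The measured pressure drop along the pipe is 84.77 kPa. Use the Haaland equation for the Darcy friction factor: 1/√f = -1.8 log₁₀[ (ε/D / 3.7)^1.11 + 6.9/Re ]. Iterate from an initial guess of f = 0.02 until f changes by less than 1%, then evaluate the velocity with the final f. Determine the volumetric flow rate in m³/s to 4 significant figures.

Rearranging Darcy-Weisbach: V = √(2·ΔP·D/(f·L·ρ)). With ε/D = 1.6e-06/0.05886 = 2.72e-05, iterate starting from f = 0.02:
  f = 0.02 → V = √(2·8.477e+04·0.05886/(0.02·33.62·1093)) = 3.685 m/s; Re = ρVD/μ = 9.637e+04; f → 0.01807
  f = 0.01807 → V = 3.877 m/s; Re = 1.014e+05; f → 0.01788
  f = 0.01788 → V = 3.897 m/s; Re = 1.019e+05; f → 0.01786
Converged (Δf/f < 1%). With the final f = 0.01786: V = √(2·8.477e+04·0.05886/(0.01786·33.62·1093)) = 3.899 m/s.
Q = V·A = 3.899·(π/4·0.05886²) = 0.01061 m³/s = 0.01061 m³/s.

Q ≈ 0.01061 m³/s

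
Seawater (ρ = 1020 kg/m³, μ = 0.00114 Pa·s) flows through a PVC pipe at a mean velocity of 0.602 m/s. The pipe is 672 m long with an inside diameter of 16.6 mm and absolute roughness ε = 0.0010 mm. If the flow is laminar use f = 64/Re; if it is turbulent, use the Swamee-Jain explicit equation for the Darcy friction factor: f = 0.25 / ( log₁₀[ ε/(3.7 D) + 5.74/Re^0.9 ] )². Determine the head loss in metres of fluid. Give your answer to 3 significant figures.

h_f ≈ 24.0 m

Reynolds number Re = ρVD/μ = 1020 · 0.602 · 0.0166 / 0.00114 = 8941.
Re > 4000 → turbulent. Relative roughness ε/D = 1e-06/0.0166 = 6.02e-05. Swamee-Jain: f = 0.25/(log₁₀[6.02e-05/3.7 + 5.74/8941^0.9])² = 0.25/(log₁₀[1.63e-05 + 0.00159])² = 0.25/(-2.793)² = 0.03205.
Darcy-Weisbach: ΔP = f(L/D)(ρV²/2) = 0.03205·(672/0.0166)·(1020·0.602²/2) = 0.03205·4.048e+04·184.8 = 2.398e+05 Pa.
Head loss h_f = ΔP/(ρg) = 2.398e+05/(1020·9.81) = 24.0 m.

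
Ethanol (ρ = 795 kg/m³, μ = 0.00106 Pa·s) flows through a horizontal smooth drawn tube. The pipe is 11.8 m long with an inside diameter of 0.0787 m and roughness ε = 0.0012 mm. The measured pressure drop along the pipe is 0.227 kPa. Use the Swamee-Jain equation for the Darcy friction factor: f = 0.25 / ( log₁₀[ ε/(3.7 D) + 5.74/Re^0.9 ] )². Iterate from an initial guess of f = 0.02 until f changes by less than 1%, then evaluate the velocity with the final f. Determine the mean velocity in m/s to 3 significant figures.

V ≈ 0.391 m/s

Rearranging Darcy-Weisbach: V = √(2·ΔP·D/(f·L·ρ)). With ε/D = 1.2e-06/0.0787 = 1.52e-05, iterate starting from f = 0.02:
  f = 0.02 → V = √(2·227·0.0787/(0.02·11.8·795)) = 0.4364 m/s; Re = ρVD/μ = 2.576e+04; f → 0.02429
  f = 0.02429 → V = 0.396 m/s; Re = 2.337e+04; f → 0.02487
  f = 0.02487 → V = 0.3913 m/s; Re = 2.31e+04; f → 0.02495
Converged (Δf/f < 1%). With the final f = 0.02495: V = √(2·227·0.0787/(0.02495·11.8·795)) = 0.3907 m/s.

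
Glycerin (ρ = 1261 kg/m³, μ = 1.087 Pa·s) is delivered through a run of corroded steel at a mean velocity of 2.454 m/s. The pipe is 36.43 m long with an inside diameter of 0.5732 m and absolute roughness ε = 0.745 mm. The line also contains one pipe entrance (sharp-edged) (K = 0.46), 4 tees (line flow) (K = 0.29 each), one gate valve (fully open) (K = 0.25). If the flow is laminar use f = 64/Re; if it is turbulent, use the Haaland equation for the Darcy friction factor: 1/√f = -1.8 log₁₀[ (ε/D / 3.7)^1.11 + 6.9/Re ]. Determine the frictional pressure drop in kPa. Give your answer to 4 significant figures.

Reynolds number Re = ρVD/μ = 1261 · 2.454 · 0.5732 / 1.09 = 1632.
Re < 2300 → laminar flow, so f = 64/Re = 64/1632 = 0.03922 (the turbulent correlation is not needed).
Total minor-loss coefficient ΣK = 1·0.46 + 4·0.29 + 1·0.25 = 1.87.
ΔP = [f·L/D + ΣK]·(ρV²/2) = [0.03922·36.43/0.5732 + 1.87]·(1261·2.454²/2) = [2.493 + 1.87]·3797 = 1.656e+04 Pa.
ΔP = 1.656e+04 Pa = 16.56 kPa.

ΔP ≈ 16.56 kPa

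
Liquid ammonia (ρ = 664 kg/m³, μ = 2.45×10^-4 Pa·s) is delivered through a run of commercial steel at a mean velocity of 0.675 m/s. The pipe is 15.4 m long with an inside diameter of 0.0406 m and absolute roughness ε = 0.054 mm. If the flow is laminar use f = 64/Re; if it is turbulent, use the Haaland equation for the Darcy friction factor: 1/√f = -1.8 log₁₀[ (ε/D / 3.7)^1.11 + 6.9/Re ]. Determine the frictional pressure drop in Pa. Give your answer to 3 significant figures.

Reynolds number Re = ρVD/μ = 664 · 0.675 · 0.0406 / 0.000245 = 7.427e+04.
Re > 4000 → turbulent. Relative roughness ε/D = 5.4e-05/0.0406 = 0.00133. Haaland: 1/√f = -1.8 log₁₀[(0.00133/3.7)^1.11 + 6.9/7.427e+04] = -1.8 log₁₀[0.00015 + 9.29e-05] = 6.505, so f = 0.02363.
Darcy-Weisbach: ΔP = f(L/D)(ρV²/2) = 0.02363·(15.4/0.0406)·(664·0.675²/2) = 0.02363·379.3·151.3 = 1356 Pa.

ΔP ≈ 1360 Pa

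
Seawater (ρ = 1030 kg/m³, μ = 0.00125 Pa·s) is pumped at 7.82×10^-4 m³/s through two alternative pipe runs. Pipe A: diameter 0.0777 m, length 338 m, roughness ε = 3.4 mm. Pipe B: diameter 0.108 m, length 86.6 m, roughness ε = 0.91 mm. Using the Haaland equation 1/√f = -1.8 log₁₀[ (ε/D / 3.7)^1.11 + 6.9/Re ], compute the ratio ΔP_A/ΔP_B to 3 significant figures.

ΔP_A/ΔP_B ≈ 33.0

Pipe A: V = Q/A = 0.000782/0.004742 = 0.1649 m/s; Re = 1.056e+04; ε/D = 0.0438; Haaland → f = 0.06987; ΔP_A = f(L/D)(ρV²/2) = 4258 Pa.
Pipe B: V = Q/A = 0.000782/0.009161 = 0.08536 m/s; Re = 7597; ε/D = 0.00843; Haaland → f = 0.04287; ΔP_B = f(L/D)(ρV²/2) = 129 Pa.
ΔP_A/ΔP_B = 4258/129 = 33.0.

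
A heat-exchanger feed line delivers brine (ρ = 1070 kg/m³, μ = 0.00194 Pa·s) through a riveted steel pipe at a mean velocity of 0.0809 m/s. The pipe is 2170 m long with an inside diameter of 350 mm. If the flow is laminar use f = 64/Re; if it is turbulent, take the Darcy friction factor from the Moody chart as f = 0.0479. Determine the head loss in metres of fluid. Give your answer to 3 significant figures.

h_f ≈ 0.0991 m

Reynolds number Re = ρVD/μ = 1070 · 0.0809 · 0.35 / 0.00194 = 1.562e+04.
Re > 4000 → turbulent; use the Moody-chart value f = 0.0479.
Darcy-Weisbach: ΔP = f(L/D)(ρV²/2) = 0.0479·(2170/0.35)·(1070·0.0809²/2) = 0.0479·6200·3.501 = 1040 Pa.
Head loss h_f = ΔP/(ρg) = 1040/(1070·9.81) = 0.0991 m.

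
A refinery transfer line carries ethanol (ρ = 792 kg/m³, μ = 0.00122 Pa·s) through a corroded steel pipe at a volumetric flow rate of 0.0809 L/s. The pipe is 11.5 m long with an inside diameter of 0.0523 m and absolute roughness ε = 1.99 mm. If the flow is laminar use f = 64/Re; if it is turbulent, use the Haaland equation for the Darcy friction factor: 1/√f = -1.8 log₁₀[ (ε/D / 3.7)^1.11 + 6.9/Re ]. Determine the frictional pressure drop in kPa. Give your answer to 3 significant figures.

ΔP ≈ 0.00618 kPa

Q = 0.0809 L/s = 0.0809/1000 = 8.09e-05 m³/s.
Cross-sectional area A = πD²/4 = π(0.0523)²/4 = 0.002148 m²; mean velocity V = Q/A = 8.09e-05/0.002148 = 0.03766 m/s.
Reynolds number Re = ρVD/μ = 792 · 0.03766 · 0.0523 / 0.00122 = 1279.
Re < 2300 → laminar flow, so f = 64/Re = 64/1279 = 0.05006 (the turbulent correlation is not needed).
Darcy-Weisbach: ΔP = f(L/D)(ρV²/2) = 0.05006·(11.5/0.0523)·(792·0.03766²/2) = 0.05006·219.9·0.5616 = 6.181 Pa.
ΔP = 6.181 Pa = 0.00618 kPa.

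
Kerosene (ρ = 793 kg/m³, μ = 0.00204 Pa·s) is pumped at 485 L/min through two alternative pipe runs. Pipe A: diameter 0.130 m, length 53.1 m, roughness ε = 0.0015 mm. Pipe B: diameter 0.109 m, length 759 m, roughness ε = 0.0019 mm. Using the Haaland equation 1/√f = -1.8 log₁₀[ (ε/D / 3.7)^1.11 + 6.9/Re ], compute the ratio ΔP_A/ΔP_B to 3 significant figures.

ΔP_A/ΔP_B ≈ 0.0302

Pipe A: V = Q/A = 0.008083/0.01327 = 0.609 m/s; Re = 3.078e+04; ε/D = 1.15e-05; Haaland → f = 0.02319; ΔP_A = f(L/D)(ρV²/2) = 1393 Pa.
Pipe B: V = Q/A = 0.008083/0.009331 = 0.8663 m/s; Re = 3.67e+04; ε/D = 1.74e-05; Haaland → f = 0.02227; ΔP_B = f(L/D)(ρV²/2) = 4.613e+04 Pa.
ΔP_A/ΔP_B = 1393/4.613e+04 = 0.0302.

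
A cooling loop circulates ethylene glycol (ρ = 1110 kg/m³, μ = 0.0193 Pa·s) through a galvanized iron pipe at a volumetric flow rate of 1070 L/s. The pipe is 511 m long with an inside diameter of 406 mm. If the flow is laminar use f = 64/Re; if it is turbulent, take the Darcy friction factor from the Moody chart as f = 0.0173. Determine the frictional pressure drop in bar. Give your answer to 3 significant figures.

Q = 1070 L/s = 1070/1000 = 1.07 m³/s.
Cross-sectional area A = πD²/4 = π(0.406)²/4 = 0.1295 m²; mean velocity V = Q/A = 1.07/0.1295 = 8.265 m/s.
Reynolds number Re = ρVD/μ = 1110 · 8.265 · 0.406 / 0.0193 = 1.93e+05.
Re > 4000 → turbulent; use the Moody-chart value f = 0.0173.
Darcy-Weisbach: ΔP = f(L/D)(ρV²/2) = 0.0173·(511/0.406)·(1110·8.265²/2) = 0.0173·1259·3.791e+04 = 8.255e+05 Pa.
ΔP = 8.255e+05 Pa = 8.26 bar.

ΔP ≈ 8.26 bar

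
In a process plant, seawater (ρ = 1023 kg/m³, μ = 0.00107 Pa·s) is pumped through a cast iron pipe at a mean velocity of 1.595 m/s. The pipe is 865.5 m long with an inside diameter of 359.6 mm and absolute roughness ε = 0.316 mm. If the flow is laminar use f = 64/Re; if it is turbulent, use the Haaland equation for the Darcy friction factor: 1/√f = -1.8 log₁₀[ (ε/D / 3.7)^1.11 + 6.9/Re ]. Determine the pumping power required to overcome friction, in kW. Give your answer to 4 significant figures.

Reynolds number Re = ρVD/μ = 1023 · 1.595 · 0.3596 / 0.00107 = 5.484e+05.
Re > 4000 → turbulent. Relative roughness ε/D = 0.000316/0.3596 = 0.000879. Haaland: 1/√f = -1.8 log₁₀[(0.000879/3.7)^1.11 + 6.9/5.484e+05] = -1.8 log₁₀[9.48e-05 + 1.26e-05] = 7.144, so f = 0.01959.
Darcy-Weisbach: ΔP = f(L/D)(ρV²/2) = 0.01959·(865.5/0.3596)·(1023·1.595²/2) = 0.01959·2407·1301 = 6.137e+04 Pa.
Q = V·A = 1.595·0.1016 = 0.162 m³/s.
Pumping power P = QΔP = 0.162·6.137e+04 = 9940.7 W = 9.941 kW.

P ≈ 9.941 kW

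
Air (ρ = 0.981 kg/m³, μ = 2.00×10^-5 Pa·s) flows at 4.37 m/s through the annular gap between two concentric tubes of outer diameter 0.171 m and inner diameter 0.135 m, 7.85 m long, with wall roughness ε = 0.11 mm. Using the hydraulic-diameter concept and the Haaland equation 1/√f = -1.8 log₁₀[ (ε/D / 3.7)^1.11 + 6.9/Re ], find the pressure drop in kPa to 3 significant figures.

Hydraulic diameter D_h = 4A/P = D_o - D_i = 0.171 - 0.135 = 0.036 m.
Re = ρVD_h/μ = 0.981·4.37·0.036/2e-05 = 7717.
ε/D_h = 0.00011/0.036 = 0.00306; Haaland gives 1/√f = -1.8 log₁₀[0.000378+0.000894] = 5.212, so f = 0.03682.
ΔP = f(L/D_h)(ρV²/2) = 0.03682·7.85/0.036·9.367 = 75.2 Pa.
ΔP = 0.0752 kPa.

ΔP ≈ 0.0752 kPa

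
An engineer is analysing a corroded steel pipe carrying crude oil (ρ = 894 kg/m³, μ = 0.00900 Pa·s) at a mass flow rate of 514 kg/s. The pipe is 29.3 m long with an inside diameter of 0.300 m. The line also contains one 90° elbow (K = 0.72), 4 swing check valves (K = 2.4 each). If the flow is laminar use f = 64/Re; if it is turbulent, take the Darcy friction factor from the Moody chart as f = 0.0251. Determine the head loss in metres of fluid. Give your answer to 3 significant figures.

h_f ≈ 43.1 m

A = πD²/4 = π(0.3)²/4 = 0.07069 m²; mean velocity V = ṁ/(ρA) = 514/(894 · 0.07069) = 8.134 m/s.
Reynolds number Re = ρVD/μ = 894 · 8.134 · 0.3 / 0.009 = 2.424e+05.
Re > 4000 → turbulent; use the Moody-chart value f = 0.0251.
Total minor-loss coefficient ΣK = 1·0.72 + 4·2.4 = 10.3.
ΔP = [f·L/D + ΣK]·(ρV²/2) = [0.0251·29.3/0.3 + 10.3]·(894·8.134²/2) = [2.451 + 10.3]·2.957e+04 = 3.777e+05 Pa.
Head loss h_f = ΔP/(ρg) = 3.777e+05/(894·9.81) = 43.1 m.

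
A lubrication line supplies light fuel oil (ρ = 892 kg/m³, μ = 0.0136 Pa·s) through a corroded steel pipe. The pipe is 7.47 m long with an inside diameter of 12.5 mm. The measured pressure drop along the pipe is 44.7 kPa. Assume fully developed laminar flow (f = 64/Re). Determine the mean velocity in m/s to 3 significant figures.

For laminar flow, f = 64/Re with Re = ρVD/μ, so Darcy-Weisbach reduces to ΔP = 32μLV/D². Solving for V: V = ΔP·D²/(32μL) = 4.47e+04·(0.0125)²/(32·0.0136·7.47) = 2.148 m/s.
Check: Re = ρVD/μ = 892·2.148·0.0125/0.0136 = 1761 < 2300, so the laminar assumption holds.

V ≈ 2.15 m/s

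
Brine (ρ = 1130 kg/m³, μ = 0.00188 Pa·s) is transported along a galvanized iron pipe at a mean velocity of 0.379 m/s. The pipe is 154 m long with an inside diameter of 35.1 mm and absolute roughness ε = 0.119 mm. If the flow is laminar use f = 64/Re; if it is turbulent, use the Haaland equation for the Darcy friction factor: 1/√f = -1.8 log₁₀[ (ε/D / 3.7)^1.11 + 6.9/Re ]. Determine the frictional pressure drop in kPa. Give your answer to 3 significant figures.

Reynolds number Re = ρVD/μ = 1130 · 0.379 · 0.0351 / 0.00188 = 7996.
Re > 4000 → turbulent. Relative roughness ε/D = 0.000119/0.0351 = 0.00339. Haaland: 1/√f = -1.8 log₁₀[(0.00339/3.7)^1.11 + 6.9/7996] = -1.8 log₁₀[0.000424 + 0.000863] = 5.202, so f = 0.03695.
Darcy-Weisbach: ΔP = f(L/D)(ρV²/2) = 0.03695·(154/0.0351)·(1130·0.379²/2) = 0.03695·4387·81.16 = 1.316e+04 Pa.
ΔP = 1.316e+04 Pa = 13.2 kPa.

ΔP ≈ 13.2 kPa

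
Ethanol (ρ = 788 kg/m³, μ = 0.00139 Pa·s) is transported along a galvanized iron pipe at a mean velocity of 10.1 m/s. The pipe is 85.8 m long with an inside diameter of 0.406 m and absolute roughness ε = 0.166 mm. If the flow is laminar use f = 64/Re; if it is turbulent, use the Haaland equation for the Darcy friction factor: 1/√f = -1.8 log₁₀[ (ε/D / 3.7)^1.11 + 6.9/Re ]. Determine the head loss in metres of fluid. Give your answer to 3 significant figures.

h_f ≈ 17.8 m

Reynolds number Re = ρVD/μ = 788 · 10.1 · 0.406 / 0.00139 = 2.325e+06.
Re > 4000 → turbulent. Relative roughness ε/D = 0.000166/0.406 = 0.000409. Haaland: 1/√f = -1.8 log₁₀[(0.000409/3.7)^1.11 + 6.9/2.325e+06] = -1.8 log₁₀[4.06e-05 + 2.97e-06] = 7.85, so f = 0.01623.
Darcy-Weisbach: ΔP = f(L/D)(ρV²/2) = 0.01623·(85.8/0.406)·(788·10.1²/2) = 0.01623·211.3·4.019e+04 = 1.378e+05 Pa.
Head loss h_f = ΔP/(ρg) = 1.378e+05/(788·9.81) = 17.8 m.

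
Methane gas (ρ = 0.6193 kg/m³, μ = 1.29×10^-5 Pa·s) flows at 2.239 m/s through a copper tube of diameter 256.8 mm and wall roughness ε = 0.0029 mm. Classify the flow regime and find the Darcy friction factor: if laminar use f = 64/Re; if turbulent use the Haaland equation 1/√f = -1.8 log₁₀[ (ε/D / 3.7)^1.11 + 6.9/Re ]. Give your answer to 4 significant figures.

Re = ρVD/μ = 0.6193·2.239·0.2568/1.29e-05 = 2.76e+04.
Re > 4000 → turbulent. ε/D = 2.9e-06/0.2568 = 1.13e-05; Haaland: 1/√f = -1.8 log₁₀[7.55e-07 + 0.00025] = 6.481, so f = 0.0238.

f ≈ 0.02380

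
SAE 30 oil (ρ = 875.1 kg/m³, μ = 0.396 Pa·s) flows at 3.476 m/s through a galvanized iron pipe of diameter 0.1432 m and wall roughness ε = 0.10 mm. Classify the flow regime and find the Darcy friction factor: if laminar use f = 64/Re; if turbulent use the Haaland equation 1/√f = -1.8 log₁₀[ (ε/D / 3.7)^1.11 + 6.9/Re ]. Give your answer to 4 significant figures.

Re = ρVD/μ = 875.1·3.476·0.1432/0.396 = 1100.
Re < 2300 → laminar, so f = 64/Re = 0.05818 (roughness is irrelevant in laminar flow).

f ≈ 0.05818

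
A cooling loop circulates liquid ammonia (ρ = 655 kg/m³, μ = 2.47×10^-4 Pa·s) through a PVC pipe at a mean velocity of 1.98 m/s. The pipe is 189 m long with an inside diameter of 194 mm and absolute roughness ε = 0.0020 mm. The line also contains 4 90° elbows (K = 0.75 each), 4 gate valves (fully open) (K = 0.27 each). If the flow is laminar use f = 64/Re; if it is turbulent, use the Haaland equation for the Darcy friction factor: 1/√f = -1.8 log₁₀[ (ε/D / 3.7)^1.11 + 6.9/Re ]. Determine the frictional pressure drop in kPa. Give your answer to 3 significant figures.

Reynolds number Re = ρVD/μ = 655 · 1.98 · 0.194 / 0.000247 = 1.019e+06.
Re > 4000 → turbulent. Relative roughness ε/D = 2e-06/0.194 = 1.03e-05. Haaland: 1/√f = -1.8 log₁₀[(1.03e-05/3.7)^1.11 + 6.9/1.019e+06] = -1.8 log₁₀[6.82e-07 + 6.77e-06] = 9.229, so f = 0.01174.
Total minor-loss coefficient ΣK = 4·0.75 + 4·0.27 = 4.08.
ΔP = [f·L/D + ΣK]·(ρV²/2) = [0.01174·189/0.194 + 4.08]·(655·1.98²/2) = [11.44 + 4.08]·1284 = 1.992e+04 Pa.
ΔP = 1.992e+04 Pa = 19.9 kPa.

ΔP ≈ 19.9 kPa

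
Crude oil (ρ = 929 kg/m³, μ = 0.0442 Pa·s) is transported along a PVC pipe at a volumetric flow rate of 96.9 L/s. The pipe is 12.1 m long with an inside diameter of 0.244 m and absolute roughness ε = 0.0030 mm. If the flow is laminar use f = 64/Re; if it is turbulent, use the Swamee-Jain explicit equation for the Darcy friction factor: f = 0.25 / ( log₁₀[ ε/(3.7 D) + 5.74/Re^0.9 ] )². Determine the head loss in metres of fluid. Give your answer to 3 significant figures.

h_f ≈ 0.331 m

Q = 96.9 L/s = 96.9/1000 = 0.0969 m³/s.
Cross-sectional area A = πD²/4 = π(0.244)²/4 = 0.04676 m²; mean velocity V = Q/A = 0.0969/0.04676 = 2.072 m/s.
Reynolds number Re = ρVD/μ = 929 · 2.072 · 0.244 / 0.0442 = 1.063e+04.
Re > 4000 → turbulent. Relative roughness ε/D = 3e-06/0.244 = 1.23e-05. Swamee-Jain: f = 0.25/(log₁₀[1.23e-05/3.7 + 5.74/1.063e+04^0.9])² = 0.25/(log₁₀[3.32e-06 + 0.00136])² = 0.25/(-2.864)² = 0.03048.
Darcy-Weisbach: ΔP = f(L/D)(ρV²/2) = 0.03048·(12.1/0.244)·(929·2.072²/2) = 0.03048·49.59·1995 = 3015 Pa.
Head loss h_f = ΔP/(ρg) = 3015/(929·9.81) = 0.331 m.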